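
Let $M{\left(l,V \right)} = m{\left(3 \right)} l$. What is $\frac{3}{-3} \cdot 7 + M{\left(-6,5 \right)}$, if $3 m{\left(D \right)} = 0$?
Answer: $-7$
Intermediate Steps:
$m{\left(D \right)} = 0$ ($m{\left(D \right)} = \frac{1}{3} \cdot 0 = 0$)
$M{\left(l,V \right)} = 0$ ($M{\left(l,V \right)} = 0 l = 0$)
$\frac{3}{-3} \cdot 7 + M{\left(-6,5 \right)} = \frac{3}{-3} \cdot 7 + 0 = 3 \left(- \frac{1}{3}\right) 7 + 0 = \left(-1\right) 7 + 0 = -7 + 0 = -7$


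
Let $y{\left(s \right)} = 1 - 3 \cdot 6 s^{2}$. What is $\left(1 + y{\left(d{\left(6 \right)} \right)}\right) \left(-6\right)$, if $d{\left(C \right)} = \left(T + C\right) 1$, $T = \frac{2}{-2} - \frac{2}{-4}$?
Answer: $3255$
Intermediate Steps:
$T = - \frac{1}{2}$ ($T = 2 \left(- \frac{1}{2}\right) - - \frac{1}{2} = -1 + \frac{1}{2} = - \frac{1}{2} \approx -0.5$)
$d{\left(C \right)} = - \frac{1}{2} + C$ ($d{\left(C \right)} = \left(- \frac{1}{2} + C\right) 1 = - \frac{1}{2} + C$)
$y{\left(s \right)} = 1 - 18 s^{2}$
$\left(1 + y{\left(d{\left(6 \right)} \right)}\right) \left(-6\right) = \left(1 + \left(1 - 18 \left(- \frac{1}{2} + 6\right)^{2}\right)\right) \left(-6\right) = \left(1 + \left(1 - 18 \left(\frac{11}{2}\right)^{2}\right)\right) \left(-6\right) = \left(1 + \left(1 - \frac{1089}{2}\right)\right) \left(-6\right) = \left(1 - \frac{1087}{2}\right) \left(-6\right) = \left(- \frac{1085}{2}\right) \left(-6\right) = 3255$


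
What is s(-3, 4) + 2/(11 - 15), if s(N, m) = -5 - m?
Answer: -19/2 ≈ -9.5000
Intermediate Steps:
s(-3, 4) + 2/(11 - 15) = (-5 - 1*4) + 2/(11 - 15) = (-5 - 4) + 2/(-4) = -9 + 2*(-¼) = -9 - ½ = -19/2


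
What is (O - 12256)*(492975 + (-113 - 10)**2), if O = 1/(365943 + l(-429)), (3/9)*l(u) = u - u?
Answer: -759615040828776/121981 ≈ -6.2273e+9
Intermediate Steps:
l(u) = 0 (l(u) = 3*(u - u) = 3*0 = 0)
O = 1/365943 (O = 1/(365943 + 0) = 1/365943 ≈ 2.7327e-6)
(O - 12256)*(492975 + (-113 - 10)**2) = (1/365943 - 12256)*(492975 + (-113 - 10)**2) = -4484997407*(492975 + (-123)**2)/365943 = -4484997407*(492975 + 15129)/365943 = -4484997407/365943*508104 = -759615040828776/121981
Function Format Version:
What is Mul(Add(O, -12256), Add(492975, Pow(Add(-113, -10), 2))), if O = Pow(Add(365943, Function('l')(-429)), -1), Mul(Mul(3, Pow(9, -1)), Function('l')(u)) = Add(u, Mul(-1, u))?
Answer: Rational(-759615040828776, 121981) ≈ -6.2273e+9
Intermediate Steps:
Function('l')(u) = 0 (Function('l')(u) = Mul(3, Add(u, Mul(-1, u))) = Mul(3, 0) = 0)
O = Rational(1, 365943) (O = Pow(Add(365943, 0), -1) = Pow(365943, -1) = Rational(1, 365943) ≈ 2.7327e-6)
Mul(Add(O, -12256), Add(492975, Pow(Add(-113, -10), 2))) = Mul(Add(Rational(1, 365943), -12256), Add(492975, Pow(Add(-113, -10), 2))) = Mul(Rational(-4484997407, 365943), Add(492975, Pow(-123, 2))) = Mul(Rational(-4484997407, 365943), Add(492975, 15129)) = Mul(Rational(-4484997407, 365943), 508104) = Rational(-759615040828776, 121981)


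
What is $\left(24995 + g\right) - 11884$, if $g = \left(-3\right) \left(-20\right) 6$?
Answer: $13471$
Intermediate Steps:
$g = 360$ ($g = 60 \cdot 6 = 360$)
$\left(24995 + g\right) - 11884 = \left(24995 + 360\right) - 11884 = 25355 - 11884 = 13471$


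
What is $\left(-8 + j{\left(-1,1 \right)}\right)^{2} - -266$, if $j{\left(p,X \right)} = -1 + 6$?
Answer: $275$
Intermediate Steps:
$j{\left(p,X \right)} = 5$
$\left(-8 + j{\left(-1,1 \right)}\right)^{2} - -266 = \left(-8 + 5\right)^{2} - -266 = \left(-3\right)^{2} + 266 = 9 + 266 = 275$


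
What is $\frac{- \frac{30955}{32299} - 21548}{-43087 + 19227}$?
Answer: $\frac{696009807}{770654140} \approx 0.90314$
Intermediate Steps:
$\frac{- \frac{30955}{32299} - 21548}{-43087 + 19227} = \frac{\left(-30955\right) \frac{1}{32299} - 21548}{-23860} = \left(- \frac{30955}{32299} - 21548\right) \left(- \frac{1}{23860}\right) = \left(- \frac{696009807}{32299}\right) \left(- \frac{1}{23860}\right) = \frac{696009807}{770654140}$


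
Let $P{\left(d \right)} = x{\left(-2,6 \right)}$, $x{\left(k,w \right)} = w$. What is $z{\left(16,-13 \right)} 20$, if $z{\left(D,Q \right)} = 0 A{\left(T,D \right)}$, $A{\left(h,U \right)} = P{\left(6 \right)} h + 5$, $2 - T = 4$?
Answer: $0$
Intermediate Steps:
$T = -2$ ($T = 2 - 4 = -2$)
$P{\left(d \right)} = 6$
$A{\left(h,U \right)} = 5 + 6 h$ ($A{\left(h,U \right)} = 6 h + 5 = 5 + 6 h$)
$z{\left(D,Q \right)} = 0$ ($z{\left(D,Q \right)} = 0 \left(5 + 6 \left(-2\right)\right) = 0 \left(5 - 12\right) = 0 \left(-7\right) = 0$)
$z{\left(16,-13 \right)} 20 = 0 \cdot 20 = 0$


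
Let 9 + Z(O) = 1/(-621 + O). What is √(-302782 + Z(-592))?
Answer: 2*I*√111379323023/1213 ≈ 550.26*I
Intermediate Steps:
Z(O) = -9 + 1/(-621 + O)
√(-302782 + Z(-592)) = √(-302782 + (5590 - 9*(-592))/(-621 - 592)) = √(-302782 + (5590 + 5328)/(-1213)) = √(-302782 - 1/1213*10918) = √(-302782 - 10918/1213) = √(-367285484/1213) = 2*I*√111379323023/1213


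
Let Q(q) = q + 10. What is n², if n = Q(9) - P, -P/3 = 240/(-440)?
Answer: 36481/121 ≈ 301.50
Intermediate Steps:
P = 18/11 (P = -720/(-440) = -720*(-1)/440 = -3*(-6/11) = 18/11 ≈ 1.6364)
Q(q) = 10 + q
n = 191/11 (n = (10 + 9) - 1*18/11 = 19 - 18/11 = 191/11 ≈ 17.364)
n² = (191/11)² = 36481/121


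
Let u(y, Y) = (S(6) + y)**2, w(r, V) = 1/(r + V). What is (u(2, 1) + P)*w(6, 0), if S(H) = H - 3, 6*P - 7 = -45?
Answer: 28/9 ≈ 3.1111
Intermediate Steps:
P = -19/3 (P = 7/6 + (1/6)*(-45) = 7/6 - 15/2 = -19/3 ≈ -6.3333)
S(H) = -3 + H
w(r, V) = 1/(V + r)
u(y, Y) = (3 + y)**2 (u(y, Y) = ((-3 + 6) + y)**2 = (3 + y)**2)
(u(2, 1) + P)*w(6, 0) = ((3 + 2)**2 - 19/3)/(0 + 6) = (5**2 - 19/3)/6 = (25 - 19/3)*(1/6) = (56/3)*(1/6) = 28/9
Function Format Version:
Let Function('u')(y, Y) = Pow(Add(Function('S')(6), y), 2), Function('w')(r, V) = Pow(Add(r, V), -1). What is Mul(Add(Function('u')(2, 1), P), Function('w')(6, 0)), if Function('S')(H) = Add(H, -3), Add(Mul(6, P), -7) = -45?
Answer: Rational(28, 9) ≈ 3.1111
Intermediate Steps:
P = Rational(-19, 3) (P = Add(Rational(7, 6), Mul(Rational(1, 6), -45)) = Add(Rational(7, 6), Rational(-15, 2)) = Rational(-19, 3) ≈ -6.3333)
Function('S')(H) = Add(-3, H)
Function('w')(r, V) = Pow(Add(V, r), -1)
Function('u')(y, Y) = Pow(Add(3, y), 2) (Function('u')(y, Y) = Pow(Add(Add(-3, 6), y), 2) = Pow(Add(3, y), 2))
Mul(Add(Function('u')(2, 1), P), Function('w')(6, 0)) = Mul(Add(Pow(Add(3, 2), 2), Rational(-19, 3)), Pow(Add(0, 6), -1)) = Mul(Add(Pow(5, 2), Rational(-19, 3)), Pow(6, -1)) = Mul(Add(25, Rational(-19, 3)), Rational(1, 6)) = Mul(Rational(56, 3), Rational(1, 6)) = Rational(28, 9)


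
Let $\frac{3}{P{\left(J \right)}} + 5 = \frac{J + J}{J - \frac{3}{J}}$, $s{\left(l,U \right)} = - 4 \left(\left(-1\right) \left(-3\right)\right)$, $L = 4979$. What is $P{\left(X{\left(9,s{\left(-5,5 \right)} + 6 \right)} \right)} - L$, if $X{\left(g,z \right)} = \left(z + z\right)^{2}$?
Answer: $- \frac{103240382}{20731} \approx -4980.0$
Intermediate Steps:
$s{\left(l,U \right)} = -12$ ($s{\left(l,U \right)} = \left(-4\right) 3 = -12$)
$X{\left(g,z \right)} = 4 z^{2}$ ($X{\left(g,z \right)} = \left(2 z\right)^{2} = 4 z^{2}$)
$P{\left(J \right)} = \frac{3}{-5 + \frac{2 J}{J - \frac{3}{J}}}$ ($P{\left(J \right)} = \frac{3}{-5 + \frac{J + J}{J - \frac{3}{J}}} = \frac{3}{-5 + \frac{2 J}{J - \frac{3}{J}}}$)
$P{\left(X{\left(9,s{\left(-5,5 \right)} + 6 \right)} \right)} - L = \frac{3 - \left(4 \left(-12 + 6\right)^{2}\right)^{2}}{-5 + \left(4 \left(-12 + 6\right)^{2}\right)^{2}} - 4979 = \frac{3 - \left(4 \left(-6\right)^{2}\right)^{2}}{-5 + \left(4 \left(-6\right)^{2}\right)^{2}} - 4979 = \frac{3 - \left(4 \cdot 36\right)^{2}}{-5 + \left(4 \cdot 36\right)^{2}} - 4979 = \frac{3 - 144^{2}}{-5 + 144^{2}} - 4979 = \frac{3 - 20736}{-5 + 20736} - 4979 = \frac{3 - 20736}{20731} - 4979 = \frac{1}{20731} \left(-20733\right) - 4979 = - \frac{20733}{20731} - 4979 = - \frac{103240382}{20731}$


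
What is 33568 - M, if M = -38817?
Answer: 72385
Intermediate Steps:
33568 - M = 33568 - 1*(-38817) = 33568 + 38817 = 72385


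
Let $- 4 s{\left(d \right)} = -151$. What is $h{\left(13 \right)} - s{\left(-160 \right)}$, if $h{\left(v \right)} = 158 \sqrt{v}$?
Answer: $- \frac{151}{4} + 158 \sqrt{13} \approx 531.93$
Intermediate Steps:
$s{\left(d \right)} = \frac{151}{4}$ ($s{\left(d \right)} = \left(- \frac{1}{4}\right) \left(-151\right) = \frac{151}{4}$)
$h{\left(13 \right)} - s{\left(-160 \right)} = 158 \sqrt{13} - \frac{151}{4} = - \frac{151}{4} + 158 \sqrt{13}$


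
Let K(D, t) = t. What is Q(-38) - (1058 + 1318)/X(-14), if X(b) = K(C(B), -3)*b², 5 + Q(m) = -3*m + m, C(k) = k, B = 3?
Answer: 3677/49 ≈ 75.041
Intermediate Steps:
Q(m) = -5 - 2*m (Q(m) = -5 + (-3*m + m) = -5 - 2*m)
X(b) = -3*b²
Q(-38) - (1058 + 1318)/X(-14) = (-5 - 2*(-38)) - (1058 + 1318)/((-3*(-14)²)) = (-5 + 76) - 2376/((-3*196)) = 71 - 2376/(-588) = 71 - 2376*(-1)/588 = 71 - 1*(-198/49) = 71 + 198/49 = 3677/49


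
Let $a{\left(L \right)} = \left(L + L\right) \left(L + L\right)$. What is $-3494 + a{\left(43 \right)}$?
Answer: $3902$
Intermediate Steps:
$a{\left(L \right)} = 4 L^{2}$ ($a{\left(L \right)} = 2 L 2 L = 4 L^{2}$)
$-3494 + a{\left(43 \right)} = -3494 + 4 \cdot 43^{2} = -3494 + 4 \cdot 1849 = -3494 + 7396 = 3902$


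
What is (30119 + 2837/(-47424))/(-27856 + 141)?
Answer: -1428360619/1314356160 ≈ -1.0867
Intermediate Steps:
(30119 + 2837/(-47424))/(-27856 + 141) = (30119 + 2837*(-1/47424))/(-27715) = (30119 - 2837/47424)*(-1/27715) = (1428360619/47424)*(-1/27715) = -1428360619/1314356160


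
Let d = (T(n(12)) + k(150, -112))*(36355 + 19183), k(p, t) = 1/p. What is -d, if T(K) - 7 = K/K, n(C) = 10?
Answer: -33350569/75 ≈ -4.4467e+5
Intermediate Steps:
T(K) = 8 (T(K) = 7 + K/K = 7 + 1 = 8)
d = 33350569/75 (d = (8 + 1/150)*(36355 + 19183) = (8 + 1/150)*55538 = (1201/150)*55538 = 33350569/75 ≈ 4.4467e+5)
-d = -1*33350569/75 = -33350569/75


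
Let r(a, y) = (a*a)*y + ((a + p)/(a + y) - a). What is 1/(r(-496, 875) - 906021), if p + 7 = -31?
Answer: 379/81241861491 ≈ 4.6651e-9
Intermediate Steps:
p = -38 (p = -7 - 31 = -38)
r(a, y) = -a + y*a² + (-38 + a)/(a + y) (r(a, y) = (a*a)*y + ((a - 38)/(a + y) - a) = a²*y + ((-38 + a)/(a + y) - a) = y*a² + ((-38 + a)/(a + y) - a) = y*a² + (-a + (-38 + a)/(a + y)) = -a + y*a² + (-38 + a)/(a + y))
1/(r(-496, 875) - 906021) = 1/((-38 - 496 - 1*(-496)² + 875*(-496)³ + (-496)²*875² - 1*(-496)*875)/(-496 + 875) - 906021) = 1/((-38 - 496 - 1*246016 + 875*(-122023936) + 246016*765625 + 434000)/379 - 906021) = 1/((-38 - 496 - 246016 - 106770944000 + 188356000000 + 434000)/379 - 906021) = 1/((1/379)*81585243450 - 906021) = 1/(81585243450/379 - 906021) = 1/(81241861491/379) = 379/81241861491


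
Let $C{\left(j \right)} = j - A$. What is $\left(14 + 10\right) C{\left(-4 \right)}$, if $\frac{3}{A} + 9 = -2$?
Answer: $- \frac{984}{11} \approx -89.455$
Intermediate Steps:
$A = - \frac{3}{11}$ ($A = \frac{3}{-9 - 2} = \frac{3}{-11} = 3 \left(- \frac{1}{11}\right) = - \frac{3}{11} \approx -0.27273$)
$C{\left(j \right)} = \frac{3}{11} + j$ ($C{\left(j \right)} = j - - \frac{3}{11} = j + \frac{3}{11} = \frac{3}{11} + j$)
$\left(14 + 10\right) C{\left(-4 \right)} = \left(14 + 10\right) \left(\frac{3}{11} - 4\right) = 24 \left(- \frac{41}{11}\right) = - \frac{984}{11}$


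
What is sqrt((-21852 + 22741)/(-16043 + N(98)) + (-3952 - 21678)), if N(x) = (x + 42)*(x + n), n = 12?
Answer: I*sqrt(10597269497)/643 ≈ 160.1*I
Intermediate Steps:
N(x) = (12 + x)*(42 + x) (N(x) = (x + 42)*(x + 12) = (42 + x)*(12 + x) = (12 + x)*(42 + x))
sqrt((-21852 + 22741)/(-16043 + N(98)) + (-3952 - 21678)) = sqrt((-21852 + 22741)/(-16043 + (504 + 98**2 + 54*98)) + (-3952 - 21678)) = sqrt(889/(-16043 + (504 + 9604 + 5292)) - 25630) = sqrt(889/(-16043 + 15400) - 25630) = sqrt(889/(-643) - 25630) = sqrt(889*(-1/643) - 25630) = sqrt(-889/643 - 25630) = sqrt(-16480979/643) = I*sqrt(10597269497)/643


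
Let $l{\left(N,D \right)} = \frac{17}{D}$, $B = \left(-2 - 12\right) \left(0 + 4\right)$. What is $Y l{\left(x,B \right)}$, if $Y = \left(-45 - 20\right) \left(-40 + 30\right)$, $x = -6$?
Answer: $- \frac{5525}{28} \approx -197.32$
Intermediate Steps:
$Y = 650$ ($Y = \left(-65\right) \left(-10\right) = 650$)
$B = -56$ ($B = \left(-14\right) 4 = -56$)
$Y l{\left(x,B \right)} = 650 \frac{17}{-56} = 650 \cdot 17 \left(- \frac{1}{56}\right) = 650 \left(- \frac{17}{56}\right) = - \frac{5525}{28}$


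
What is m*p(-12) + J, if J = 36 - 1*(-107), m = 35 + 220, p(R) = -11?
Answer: -2662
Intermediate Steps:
m = 255
J = 143 (J = 36 + 107 = 143)
m*p(-12) + J = 255*(-11) + 143 = -2805 + 143 = -2662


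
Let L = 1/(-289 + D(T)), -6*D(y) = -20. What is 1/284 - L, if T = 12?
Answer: 1709/243388 ≈ 0.0070217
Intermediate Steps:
D(y) = 10/3 (D(y) = -⅙*(-20) = 10/3)
L = -3/857 (L = 1/(-289 + 10/3) = 1/(-857/3) = -3/857 ≈ -0.0035006)
1/284 - L = 1/284 - 1*(-3/857) = 1/284 + 3/857 = 1709/243388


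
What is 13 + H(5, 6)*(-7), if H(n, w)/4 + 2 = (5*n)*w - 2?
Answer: -4075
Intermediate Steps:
H(n, w) = -16 + 20*n*w (H(n, w) = -8 + 4*((5*n)*w - 2) = -8 + 4*(5*n*w - 2) = -8 + 4*(-2 + 5*n*w) = -8 + (-8 + 20*n*w) = -16 + 20*n*w)
13 + H(5, 6)*(-7) = 13 + (-16 + 20*5*6)*(-7) = 13 + (-16 + 600)*(-7) = 13 + 584*(-7) = 13 - 4088 = -4075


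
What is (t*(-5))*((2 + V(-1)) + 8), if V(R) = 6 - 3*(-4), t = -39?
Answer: 5460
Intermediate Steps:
V(R) = 18 (V(R) = 6 + 12 = 18)
(t*(-5))*((2 + V(-1)) + 8) = (-39*(-5))*((2 + 18) + 8) = 195*(20 + 8) = 195*28 = 5460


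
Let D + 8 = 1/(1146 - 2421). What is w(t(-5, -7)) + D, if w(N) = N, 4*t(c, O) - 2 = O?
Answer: -47179/5100 ≈ -9.2508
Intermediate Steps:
t(c, O) = 1/2 + O/4
D = -10201/1275 (D = -8 + 1/(1146 - 2421) = -8 + 1/(-1275) = -8 - 1/1275 = -10201/1275 ≈ -8.0008)
w(t(-5, -7)) + D = (1/2 + (1/4)*(-7)) - 10201/1275 = (1/2 - 7/4) - 10201/1275 = -5/4 - 10201/1275 = -47179/5100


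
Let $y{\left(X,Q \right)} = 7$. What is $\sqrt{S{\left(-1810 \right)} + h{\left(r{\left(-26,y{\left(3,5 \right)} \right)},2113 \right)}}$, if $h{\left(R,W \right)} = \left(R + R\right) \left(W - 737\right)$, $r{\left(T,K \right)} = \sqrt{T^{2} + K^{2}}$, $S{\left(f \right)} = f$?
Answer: $\sqrt{-1810 + 13760 \sqrt{29}} \approx 268.87$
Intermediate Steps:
$r{\left(T,K \right)} = \sqrt{K^{2} + T^{2}}$
$h{\left(R,W \right)} = 2 R \left(-737 + W\right)$
$\sqrt{S{\left(-1810 \right)} + h{\left(r{\left(-26,y{\left(3,5 \right)} \right)},2113 \right)}} = \sqrt{-1810 + 2 \sqrt{7^{2} + \left(-26\right)^{2}} \left(-737 + 2113\right)} = \sqrt{-1810 + 2 \sqrt{49 + 676} \cdot 1376} = \sqrt{-1810 + 2 \sqrt{725} \cdot 1376} = \sqrt{-1810 + 2 \cdot 5 \sqrt{29} \cdot 1376} = \sqrt{-1810 + 13760 \sqrt{29}}$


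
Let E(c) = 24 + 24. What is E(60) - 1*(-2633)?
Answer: 2681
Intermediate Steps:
E(c) = 48
E(60) - 1*(-2633) = 48 - 1*(-2633) = 48 + 2633 = 2681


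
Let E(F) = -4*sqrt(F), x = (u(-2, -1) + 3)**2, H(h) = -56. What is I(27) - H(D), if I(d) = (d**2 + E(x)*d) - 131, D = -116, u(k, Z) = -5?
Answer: 438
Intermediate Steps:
x = 4 (x = (-5 + 3)**2 = (-2)**2 = 4)
I(d) = -131 + d**2 - 8*d (I(d) = (d**2 + (-4*sqrt(4))*d) - 131 = (d**2 + (-4*2)*d) - 131 = (d**2 - 8*d) - 131 = -131 + d**2 - 8*d)
I(27) - H(D) = (-131 + 27**2 - 8*27) - 1*(-56) = (-131 + 729 - 216) + 56 = 382 + 56 = 438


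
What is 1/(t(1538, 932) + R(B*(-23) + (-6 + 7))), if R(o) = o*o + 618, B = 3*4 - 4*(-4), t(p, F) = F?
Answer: 1/414999 ≈ 2.4096e-6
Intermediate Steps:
B = 28 (B = 12 + 16 = 28)
R(o) = 618 + o**2 (R(o) = o**2 + 618 = 618 + o**2)
1/(t(1538, 932) + R(B*(-23) + (-6 + 7))) = 1/(932 + (618 + (28*(-23) + (-6 + 7))**2)) = 1/(932 + (618 + (-644 + 1)**2)) = 1/(932 + (618 + (-643)**2)) = 1/(932 + (618 + 413449)) = 1/(932 + 414067) = 1/414999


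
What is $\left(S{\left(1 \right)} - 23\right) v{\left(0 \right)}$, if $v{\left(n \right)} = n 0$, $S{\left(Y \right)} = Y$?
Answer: $0$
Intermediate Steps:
$v{\left(n \right)} = 0$
$\left(S{\left(1 \right)} - 23\right) v{\left(0 \right)} = \left(1 - 23\right) 0 = \left(-22\right) 0 = 0$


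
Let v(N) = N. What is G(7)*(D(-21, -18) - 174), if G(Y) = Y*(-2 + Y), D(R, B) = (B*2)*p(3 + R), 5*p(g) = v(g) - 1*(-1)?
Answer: -1806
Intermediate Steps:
p(g) = ⅕ + g/5 (p(g) = (g - 1*(-1))/5 = (g + 1)/5 = (1 + g)/5 = ⅕ + g/5)
D(R, B) = 2*B*(⅘ + R/5) (D(R, B) = (B*2)*(⅕ + (3 + R)/5) = (2*B)*(⅕ + (⅗ + R/5)) = (2*B)*(⅘ + R/5) = 2*B*(⅘ + R/5))
G(7)*(D(-21, -18) - 174) = (7*(-2 + 7))*((⅖)*(-18)*(4 - 21) - 174) = (7*5)*((⅖)*(-18)*(-17) - 174) = 35*(612/5 - 174) = 35*(-258/5) = -1806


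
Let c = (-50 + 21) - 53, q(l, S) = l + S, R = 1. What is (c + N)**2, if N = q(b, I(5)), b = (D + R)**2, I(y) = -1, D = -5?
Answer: 4489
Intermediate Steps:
b = 16 (b = (-5 + 1)**2 = (-4)**2 = 16)
q(l, S) = S + l
c = -82 (c = -29 - 53 = -82)
N = 15 (N = -1 + 16 = 15)
(c + N)**2 = (-82 + 15)**2 = (-67)**2 = 4489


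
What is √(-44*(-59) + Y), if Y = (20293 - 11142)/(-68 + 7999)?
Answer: √163362952137/7931 ≈ 50.962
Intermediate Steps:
Y = 9151/7931 ≈ 1.1538
√(-44*(-59) + Y) = √(-44*(-59) + 9151/7931) = √(2596 + 9151/7931) = √(20598027/7931) = √163362952137/7931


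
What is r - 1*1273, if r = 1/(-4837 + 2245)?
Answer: -3299617/2592 ≈ -1273.0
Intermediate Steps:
r = -1/2592 (r = 1/(-2592) = -1/2592 ≈ -0.00038580)
r - 1*1273 = -1/2592 - 1*1273 = -1/2592 - 1273 = -3299617/2592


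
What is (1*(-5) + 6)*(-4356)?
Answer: -4356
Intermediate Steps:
(1*(-5) + 6)*(-4356) = (-5 + 6)*(-4356) = 1*(-4356) = -4356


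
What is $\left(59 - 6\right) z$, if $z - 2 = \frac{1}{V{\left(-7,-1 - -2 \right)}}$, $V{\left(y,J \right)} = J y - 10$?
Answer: $\frac{1749}{17} \approx 102.88$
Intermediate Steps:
$V{\left(y,J \right)} = -10 + J y$
$z = \frac{33}{17}$ ($z = 2 + \frac{1}{-10 + \left(-1 - -2\right) \left(-7\right)} = 2 + \frac{1}{-10 + \left(-1 + 2\right) \left(-7\right)} = 2 + \frac{1}{-10 + 1 \left(-7\right)} = 2 + \frac{1}{-10 - 7} = 2 + \frac{1}{-17} = 2 - \frac{1}{17} = \frac{33}{17} \approx 1.9412$)
$\left(59 - 6\right) z = \left(59 - 6\right) \frac{33}{17} = 53 \cdot \frac{33}{17} = \frac{1749}{17}$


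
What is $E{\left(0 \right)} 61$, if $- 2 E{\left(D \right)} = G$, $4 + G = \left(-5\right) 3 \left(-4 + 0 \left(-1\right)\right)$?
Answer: $-1708$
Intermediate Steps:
$G = 56$ ($G = -4 + \left(-5\right) 3 \left(-4 + 0 \left(-1\right)\right) = -4 - 15 \left(-4 + 0\right) = -4 - -60 = -4 + 60 = 56$)
$E{\left(D \right)} = -28$ ($E{\left(D \right)} = \left(- \frac{1}{2}\right) 56 = -28$)
$E{\left(0 \right)} 61 = \left(-28\right) 61 = -1708$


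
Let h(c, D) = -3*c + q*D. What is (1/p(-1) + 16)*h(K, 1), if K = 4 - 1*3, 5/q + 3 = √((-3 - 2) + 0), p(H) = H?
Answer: -855/14 - 75*I*√5/14 ≈ -61.071 - 11.979*I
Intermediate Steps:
q = 5/(-3 + I*√5) (q = 5/(-3 + √((-3 - 2) + 0)) = 5/(-3 + √(-5 + 0)) = 5/(-3 + √(-5)) = 5/(-3 + I*√5) ≈ -1.0714 - 0.7986*I)
K = 1 (K = 4 - 3 = 1)
h(c, D) = -3*c + D*(-15/14 - 5*I*√5/14) (h(c, D) = -3*c + (-15/14 - 5*I*√5/14)*D = -3*c + D*(-15/14 - 5*I*√5/14))
(1/p(-1) + 16)*h(K, 1) = (1/(-1) + 16)*(-3*1 - 5/14*1*(3 + I*√5)) = (-1 + 16)*(-3 + (-15/14 - 5*I*√5/14)) = 15*(-57/14 - 5*I*√5/14) = -855/14 - 75*I*√5/14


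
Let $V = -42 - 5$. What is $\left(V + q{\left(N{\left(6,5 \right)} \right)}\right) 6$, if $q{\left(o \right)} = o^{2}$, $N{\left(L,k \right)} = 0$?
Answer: $-282$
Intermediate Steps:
$V = -47$ ($V = -42 - 5 = -47$)
$\left(V + q{\left(N{\left(6,5 \right)} \right)}\right) 6 = \left(-47 + 0^{2}\right) 6 = \left(-47 + 0\right) 6 = \left(-47\right) 6 = -282$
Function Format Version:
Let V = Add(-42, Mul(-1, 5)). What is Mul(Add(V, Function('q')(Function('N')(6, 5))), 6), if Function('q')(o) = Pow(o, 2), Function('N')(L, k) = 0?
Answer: -282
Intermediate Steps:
V = -47 (V = Add(-42, -5) = -47)
Mul(Add(V, Function('q')(Function('N')(6, 5))), 6) = Mul(Add(-47, Pow(0, 2)), 6) = Mul(Add(-47, 0), 6) = Mul(-47, 6) = -282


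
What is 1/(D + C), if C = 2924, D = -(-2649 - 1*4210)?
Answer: 1/9783 ≈ 0.00010222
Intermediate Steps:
D = 6859 (D = -(-2649 - 4210) = -1*(-6859) = 6859)
1/(D + C) = 1/(6859 + 2924) = 1/9783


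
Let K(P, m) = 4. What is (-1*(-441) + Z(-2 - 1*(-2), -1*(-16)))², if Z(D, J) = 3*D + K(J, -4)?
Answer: 198025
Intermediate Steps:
Z(D, J) = 4 + 3*D (Z(D, J) = 3*D + 4 = 4 + 3*D)
(-1*(-441) + Z(-2 - 1*(-2), -1*(-16)))² = (-1*(-441) + (4 + 3*(-2 - 1*(-2))))² = (441 + (4 + 3*(-2 + 2)))² = (441 + (4 + 3*0))² = (441 + (4 + 0))² = (441 + 4)² = 445² = 198025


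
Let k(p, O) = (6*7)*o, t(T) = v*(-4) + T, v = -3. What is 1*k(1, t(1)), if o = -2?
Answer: -84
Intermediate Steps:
t(T) = 12 + T (t(T) = -3*(-4) + T = 12 + T)
k(p, O) = -84 (k(p, O) = (6*7)*(-2) = 42*(-2) = -84)
1*k(1, t(1)) = 1*(-84) = -84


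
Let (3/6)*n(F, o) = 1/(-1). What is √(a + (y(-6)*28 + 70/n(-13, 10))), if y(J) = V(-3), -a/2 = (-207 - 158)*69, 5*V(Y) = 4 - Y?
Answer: √1259355/5 ≈ 224.44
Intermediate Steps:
V(Y) = ⅘ - Y/5 (V(Y) = (4 - Y)/5 = ⅘ - Y/5)
n(F, o) = -2 (n(F, o) = 2/(-1) = 2*(-1) = -2)
a = 50370 (a = -2*(-207 - 158)*69 = -(-730)*69 = -2*(-25185) = 50370)
y(J) = 7/5 (y(J) = ⅘ - ⅕*(-3) = ⅘ + ⅗ = 7/5)
√(a + (y(-6)*28 + 70/n(-13, 10))) = √(50370 + ((7/5)*28 + 70/(-2))) = √(50370 + (196/5 + 70*(-½))) = √(50370 + (196/5 - 35)) = √(50370 + 21/5) = √(251871/5) = √1259355/5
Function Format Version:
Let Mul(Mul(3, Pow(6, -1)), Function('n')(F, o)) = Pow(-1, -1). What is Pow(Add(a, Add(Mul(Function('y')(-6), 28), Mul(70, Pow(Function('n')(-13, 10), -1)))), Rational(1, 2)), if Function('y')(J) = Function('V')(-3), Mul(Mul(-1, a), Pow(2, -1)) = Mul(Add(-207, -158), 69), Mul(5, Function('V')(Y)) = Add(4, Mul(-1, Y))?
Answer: Mul(Rational(1, 5), Pow(1259355, Rational(1, 2))) ≈ 224.44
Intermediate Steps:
Function('V')(Y) = Add(Rational(4, 5), Mul(Rational(-1, 5), Y)) (Function('V')(Y) = Mul(Rational(1, 5), Add(4, Mul(-1, Y))) = Add(Rational(4, 5), Mul(Rational(-1, 5), Y)))
Function('n')(F, o) = -2 (Function('n')(F, o) = Mul(2, Pow(-1, -1)) = Mul(2, -1) = -2)
a = 50370 (a = Mul(-2, Mul(Add(-207, -158), 69)) = Mul(-2, Mul(-365, 69)) = Mul(-2, -25185) = 50370)
Function('y')(J) = Rational(7, 5) (Function('y')(J) = Add(Rational(4, 5), Mul(Rational(-1, 5), -3)) = Add(Rational(4, 5), Rational(3, 5)) = Rational(7, 5))
Pow(Add(a, Add(Mul(Function('y')(-6), 28), Mul(70, Pow(Function('n')(-13, 10), -1)))), Rational(1, 2)) = Pow(Add(50370, Add(Mul(Rational(7, 5), 28), Mul(70, Pow(-2, -1)))), Rational(1, 2)) = Pow(Add(50370, Add(Rational(196, 5), Mul(70, Rational(-1, 2)))), Rational(1, 2)) = Pow(Add(50370, Add(Rational(196, 5), -35)), Rational(1, 2)) = Pow(Add(50370, Rational(21, 5)), Rational(1, 2)) = Pow(Rational(251871, 5), Rational(1, 2)) = Mul(Rational(1, 5), Pow(1259355, Rational(1, 2)))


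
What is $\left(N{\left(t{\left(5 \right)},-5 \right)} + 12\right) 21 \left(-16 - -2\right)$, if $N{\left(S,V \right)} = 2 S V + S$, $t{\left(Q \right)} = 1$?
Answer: $-882$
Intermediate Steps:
$N{\left(S,V \right)} = S + 2 S V$ ($N{\left(S,V \right)} = 2 S V + S = S + 2 S V$)
$\left(N{\left(t{\left(5 \right)},-5 \right)} + 12\right) 21 \left(-16 - -2\right) = \left(1 \left(1 + 2 \left(-5\right)\right) + 12\right) 21 \left(-16 - -2\right) = \left(1 \left(1 - 10\right) + 12\right) 21 \left(-16 + 2\right) = \left(1 \left(-9\right) + 12\right) 21 \left(-14\right) = \left(-9 + 12\right) 21 \left(-14\right) = 3 \cdot 21 \left(-14\right) = 63 \left(-14\right) = -882$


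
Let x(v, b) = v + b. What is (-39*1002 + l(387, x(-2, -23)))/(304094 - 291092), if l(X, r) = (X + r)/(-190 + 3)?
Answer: -3653974/1215687 ≈ -3.0057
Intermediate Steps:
x(v, b) = b + v
l(X, r) = -X/187 - r/187 (l(X, r) = (X + r)/(-187) = (X + r)*(-1/187) = -X/187 - r/187)
(-39*1002 + l(387, x(-2, -23)))/(304094 - 291092) = (-39*1002 + (-1/187*387 - (-23 - 2)/187))/(304094 - 291092) = (-39078 + (-387/187 - 1/187*(-25)))/13002 = (-39078 + (-387/187 + 25/187))*(1/13002) = (-39078 - 362/187)*(1/13002) = -7307948/187*1/13002 = -3653974/1215687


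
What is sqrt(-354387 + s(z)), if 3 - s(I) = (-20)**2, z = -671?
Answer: 4*I*sqrt(22174) ≈ 595.64*I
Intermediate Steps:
s(I) = -397 (s(I) = 3 - 1*(-20)**2 = 3 - 1*400 = 3 - 400 = -397)
sqrt(-354387 + s(z)) = sqrt(-354387 - 397) = sqrt(-354784) = 4*I*sqrt(22174)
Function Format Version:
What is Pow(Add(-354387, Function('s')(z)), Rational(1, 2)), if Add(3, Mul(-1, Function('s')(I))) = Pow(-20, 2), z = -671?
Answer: Mul(4, I, Pow(22174, Rational(1, 2))) ≈ Mul(595.64, I)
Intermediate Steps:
Function('s')(I) = -397 (Function('s')(I) = Add(3, Mul(-1, Pow(-20, 2))) = Add(3, Mul(-1, 400)) = Add(3, -400) = -397)
Pow(Add(-354387, Function('s')(z)), Rational(1, 2)) = Pow(Add(-354387, -397), Rational(1, 2)) = Pow(-354784, Rational(1, 2)) = Mul(4, I, Pow(22174, Rational(1, 2)))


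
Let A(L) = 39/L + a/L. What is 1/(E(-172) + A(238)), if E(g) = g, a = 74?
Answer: -238/40823 ≈ -0.0058300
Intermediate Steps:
A(L) = 113/L (A(L) = 39/L + 74/L = 113/L)
1/(E(-172) + A(238)) = 1/(-172 + 113/238) = 1/(-40823/238) = -238/40823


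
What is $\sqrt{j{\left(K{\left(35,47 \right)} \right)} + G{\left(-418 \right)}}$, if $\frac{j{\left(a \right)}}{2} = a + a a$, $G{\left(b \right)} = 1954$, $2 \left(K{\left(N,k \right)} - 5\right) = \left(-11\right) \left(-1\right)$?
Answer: $\frac{\sqrt{8782}}{2} \approx 46.856$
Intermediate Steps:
$K{\left(N,k \right)} = \frac{21}{2}$ ($K{\left(N,k \right)} = 5 + \frac{\left(-11\right) \left(-1\right)}{2} = 5 + \frac{1}{2} \cdot 11 = 5 + \frac{11}{2} = \frac{21}{2}$)
$j{\left(a \right)} = 2 a + 2 a^{2}$ ($j{\left(a \right)} = 2 \left(a + a a\right) = 2 \left(a + a^{2}\right) = 2 a + 2 a^{2}$)
$\sqrt{j{\left(K{\left(35,47 \right)} \right)} + G{\left(-418 \right)}} = \sqrt{2 \cdot \frac{21}{2} \left(1 + \frac{21}{2}\right) + 1954} = \sqrt{2 \cdot \frac{21}{2} \cdot \frac{23}{2} + 1954} = \sqrt{\frac{483}{2} + 1954} = \sqrt{\frac{4391}{2}} = \frac{\sqrt{8782}}{2}$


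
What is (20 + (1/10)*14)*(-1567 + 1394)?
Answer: -18511/5 ≈ -3702.2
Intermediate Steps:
(20 + (1/10)*14)*(-1567 + 1394) = (20 + (1*(⅒))*14)*(-173) = (20 + (⅒)*14)*(-173) = (20 + 7/5)*(-173) = (107/5)*(-173) = -18511/5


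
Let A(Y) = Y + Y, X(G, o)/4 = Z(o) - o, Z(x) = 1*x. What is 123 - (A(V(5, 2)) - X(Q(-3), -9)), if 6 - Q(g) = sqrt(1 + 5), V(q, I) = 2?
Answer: 119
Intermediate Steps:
Z(x) = x
Q(g) = 6 - sqrt(6) (Q(g) = 6 - sqrt(1 + 5) = 6 - sqrt(6))
X(G, o) = 0 (X(G, o) = 4*(o - o) = 4*0 = 0)
A(Y) = 2*Y
123 - (A(V(5, 2)) - X(Q(-3), -9)) = 123 - (2*2 - 1*0) = 123 - (4 + 0) = 123 - 1*4 = 123 - 4 = 119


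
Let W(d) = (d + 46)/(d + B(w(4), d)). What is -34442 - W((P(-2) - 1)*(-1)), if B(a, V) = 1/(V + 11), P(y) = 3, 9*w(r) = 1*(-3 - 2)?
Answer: -585118/17 ≈ -34419.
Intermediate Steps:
w(r) = -5/9 (w(r) = (1*(-3 - 2))/9 = (1*(-5))/9 = (⅑)*(-5) = -5/9)
B(a, V) = 1/(11 + V)
W(d) = (46 + d)/(d + 1/(11 + d)) (W(d) = (d + 46)/(d + 1/(11 + d)) = (46 + d)/(d + 1/(11 + d)))
-34442 - W((P(-2) - 1)*(-1)) = -34442 - (11 + (3 - 1)*(-1))*(46 + (3 - 1)*(-1))/(1 + ((3 - 1)*(-1))*(11 + (3 - 1)*(-1))) = -34442 - (11 + 2*(-1))*(46 + 2*(-1))/(1 + (2*(-1))*(11 + 2*(-1))) = -34442 - (11 - 2)*(46 - 2)/(1 - 2*(11 - 2)) = -34442 - 9*44/(1 - 2*9) = -34442 - 9*44/(1 - 18) = -34442 - 9*44/(-17) = -34442 - (-1)*9*44/17 = -34442 - 1*(-396/17) = -34442 + 396/17 = -585118/17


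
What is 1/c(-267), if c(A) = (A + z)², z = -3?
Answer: 1/72900 ≈ 1.3717e-5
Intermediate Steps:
c(A) = (-3 + A)² (c(A) = (A - 3)² = (-3 + A)²)
1/c(-267) = 1/((-3 - 267)²) = 1/((-270)²) = 1/72900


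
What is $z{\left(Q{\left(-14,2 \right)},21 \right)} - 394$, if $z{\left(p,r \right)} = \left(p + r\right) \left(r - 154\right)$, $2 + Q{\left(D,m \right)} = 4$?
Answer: $-3453$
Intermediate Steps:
$Q{\left(D,m \right)} = 2$ ($Q{\left(D,m \right)} = -2 + 4 = 2$)
$z{\left(p,r \right)} = \left(-154 + r\right) \left(p + r\right)$ ($z{\left(p,r \right)} = \left(p + r\right) \left(-154 + r\right) = \left(-154 + r\right) \left(p + r\right)$)
$z{\left(Q{\left(-14,2 \right)},21 \right)} - 394 = \left(21^{2} - 308 - 3234 + 2 \cdot 21\right) - 394 = \left(441 - 308 - 3234 + 42\right) - 394 = -3059 - 394 = -3453$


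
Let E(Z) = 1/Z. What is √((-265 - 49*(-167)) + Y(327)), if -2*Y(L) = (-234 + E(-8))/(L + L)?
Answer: 5*√2167508382/2616 ≈ 88.984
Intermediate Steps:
Y(L) = 1873/(32*L) (Y(L) = -(-234 + 1/(-8))/(2*(L + L)) = -(-234 - ⅛)/(2*(2*L)) = -(-1873)*1/(2*L)/16 = -(-1873)/(32*L) = 1873/(32*L))
√((-265 - 49*(-167)) + Y(327)) = √((-265 - 49*(-167)) + (1873/32)/327) = √((-265 + 8183) + (1873/32)*(1/327)) = √(7918 + 1873/10464) = √(82855825/10464) = 5*√2167508382/2616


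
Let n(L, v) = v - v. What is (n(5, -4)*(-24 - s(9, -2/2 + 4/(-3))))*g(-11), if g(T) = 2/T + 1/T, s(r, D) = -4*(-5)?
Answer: 0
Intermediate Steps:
s(r, D) = 20
g(T) = 3/T (g(T) = 2/T + 1/T = 3/T)
n(L, v) = 0
(n(5, -4)*(-24 - s(9, -2/2 + 4/(-3))))*g(-11) = (0*(-24 - 1*20))*(3/(-11)) = (0*(-24 - 20))*(3*(-1/11)) = (0*(-44))*(-3/11) = 0*(-3/11) = 0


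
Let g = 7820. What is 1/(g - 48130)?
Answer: -1/40310 ≈ -2.4808e-5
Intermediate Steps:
1/(g - 48130) = 1/(7820 - 48130) = 1/(-40310) = -1/40310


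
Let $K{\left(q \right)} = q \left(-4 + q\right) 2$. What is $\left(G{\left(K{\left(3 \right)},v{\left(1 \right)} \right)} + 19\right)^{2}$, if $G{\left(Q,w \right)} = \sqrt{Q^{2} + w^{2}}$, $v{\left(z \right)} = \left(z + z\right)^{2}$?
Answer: $413 + 76 \sqrt{13} \approx 687.02$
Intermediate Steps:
$K{\left(q \right)} = q \left(-8 + 2 q\right)$
$v{\left(z \right)} = 4 z^{2}$ ($v{\left(z \right)} = \left(2 z\right)^{2} = 4 z^{2}$)
$\left(G{\left(K{\left(3 \right)},v{\left(1 \right)} \right)} + 19\right)^{2} = \left(\sqrt{\left(2 \cdot 3 \left(-4 + 3\right)\right)^{2} + \left(4 \cdot 1^{2}\right)^{2}} + 19\right)^{2} = \left(\sqrt{\left(2 \cdot 3 \left(-1\right)\right)^{2} + \left(4 \cdot 1\right)^{2}} + 19\right)^{2} = \left(\sqrt{\left(-6\right)^{2} + 4^{2}} + 19\right)^{2} = \left(\sqrt{36 + 16} + 19\right)^{2} = \left(\sqrt{52} + 19\right)^{2} = \left(2 \sqrt{13} + 19\right)^{2} = \left(19 + 2 \sqrt{13}\right)^{2}$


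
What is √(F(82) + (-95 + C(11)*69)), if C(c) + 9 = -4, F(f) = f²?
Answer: 2*√1433 ≈ 75.710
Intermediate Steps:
C(c) = -13 (C(c) = -9 - 4 = -13)
√(F(82) + (-95 + C(11)*69)) = √(82² + (-95 - 13*69)) = √(6724 + (-95 - 897)) = √(6724 - 992) = √5732 = 2*√1433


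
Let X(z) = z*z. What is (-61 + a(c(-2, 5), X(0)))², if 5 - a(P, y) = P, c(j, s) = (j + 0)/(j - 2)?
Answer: 12769/4 ≈ 3192.3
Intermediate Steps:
c(j, s) = j/(-2 + j)
X(z) = z²
a(P, y) = 5 - P
(-61 + a(c(-2, 5), X(0)))² = (-61 + (5 - (-2)/(-2 - 2)))² = (-61 + (5 - (-2)/(-4)))² = (-61 + (5 - (-2)*(-1)/4))² = (-61 + (5 - 1*½))² = (-61 + (5 - ½))² = (-61 + 9/2)² = (-113/2)² = 12769/4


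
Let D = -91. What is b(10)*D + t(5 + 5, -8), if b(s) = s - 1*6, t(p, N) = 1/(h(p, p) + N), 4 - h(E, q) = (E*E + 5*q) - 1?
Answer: -55693/153 ≈ -364.01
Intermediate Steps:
h(E, q) = 5 - E**2 - 5*q (h(E, q) = 4 - ((E*E + 5*q) - 1) = 4 - ((E**2 + 5*q) - 1) = 4 - (-1 + E**2 + 5*q) = 4 + (1 - E**2 - 5*q) = 5 - E**2 - 5*q)
t(p, N) = 1/(5 + N - p**2 - 5*p) (t(p, N) = 1/((5 - p**2 - 5*p) + N) = 1/(5 + N - p**2 - 5*p))
b(s) = -6 + s (b(s) = s - 6 = -6 + s)
b(10)*D + t(5 + 5, -8) = (-6 + 10)*(-91) + 1/(5 - 8 - (5 + 5)**2 - 5*(5 + 5)) = 4*(-91) + 1/(5 - 8 - 1*10**2 - 5*10) = -364 + 1/(5 - 8 - 1*100 - 50) = -364 + 1/(5 - 8 - 100 - 50) = -364 + 1/(-153) = -364 - 1/153 = -55693/153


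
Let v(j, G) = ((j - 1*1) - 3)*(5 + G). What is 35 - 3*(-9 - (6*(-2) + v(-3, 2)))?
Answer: -121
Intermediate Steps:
v(j, G) = (-4 + j)*(5 + G) (v(j, G) = ((j - 1) - 3)*(5 + G) = ((-1 + j) - 3)*(5 + G) = (-4 + j)*(5 + G))
35 - 3*(-9 - (6*(-2) + v(-3, 2))) = 35 - 3*(-9 - (6*(-2) + (-20 - 4*2 + 5*(-3) + 2*(-3)))) = 35 - 3*(-9 - (-12 + (-20 - 8 - 15 - 6))) = 35 - 3*(-9 - (-12 - 49)) = 35 - 3*(-9 - 1*(-61)) = 35 - 3*(-9 + 61) = 35 - 3*52 = 35 - 156 = -121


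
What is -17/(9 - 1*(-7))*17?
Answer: -289/16 ≈ -18.063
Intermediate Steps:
-17/(9 - 1*(-7))*17 = -17/(9 + 7)*17 = -17/16*17 = -289/16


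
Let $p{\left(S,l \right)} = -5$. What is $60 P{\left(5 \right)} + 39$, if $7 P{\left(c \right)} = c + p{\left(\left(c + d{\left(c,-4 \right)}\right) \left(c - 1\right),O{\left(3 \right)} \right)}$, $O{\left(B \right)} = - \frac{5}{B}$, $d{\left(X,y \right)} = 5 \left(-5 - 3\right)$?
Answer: $39$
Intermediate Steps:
$d{\left(X,y \right)} = -40$ ($d{\left(X,y \right)} = 5 \left(-8\right) = -40$)
$P{\left(c \right)} = - \frac{5}{7} + \frac{c}{7}$ ($P{\left(c \right)} = \frac{c - 5}{7} = \frac{-5 + c}{7} = - \frac{5}{7} + \frac{c}{7}$)
$60 P{\left(5 \right)} + 39 = 60 \left(- \frac{5}{7} + \frac{1}{7} \cdot 5\right) + 39 = 60 \left(- \frac{5}{7} + \frac{5}{7}\right) + 39 = 60 \cdot 0 + 39 = 0 + 39 = 39$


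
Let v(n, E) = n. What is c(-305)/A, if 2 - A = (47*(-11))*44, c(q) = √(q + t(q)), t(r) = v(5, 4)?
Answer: I*√3/2275 ≈ 0.00076134*I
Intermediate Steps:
t(r) = 5
c(q) = √(5 + q) (c(q) = √(q + 5) = √(5 + q))
A = 22750 (A = 2 - 47*(-11)*44 = 2 - (-517)*44 = 2 - 1*(-22748) = 2 + 22748 = 22750)
c(-305)/A = √(5 - 305)/22750 = √(-300)*(1/22750) = (10*I*√3)*(1/22750) = I*√3/2275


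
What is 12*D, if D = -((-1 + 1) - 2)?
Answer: 24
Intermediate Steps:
D = 2 (D = -(0 - 2) = -(-2) = -1*(-2) = 2)
12*D = 12*2 = 24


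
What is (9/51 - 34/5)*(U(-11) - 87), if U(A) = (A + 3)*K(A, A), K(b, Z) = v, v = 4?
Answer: 3941/5 ≈ 788.20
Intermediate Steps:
K(b, Z) = 4
U(A) = 12 + 4*A (U(A) = (A + 3)*4 = (3 + A)*4 = 12 + 4*A)
(9/51 - 34/5)*(U(-11) - 87) = (9/51 - 34/5)*((12 + 4*(-11)) - 87) = (9*(1/51) - 34*⅕)*((12 - 44) - 87) = (3/17 - 34/5)*(-32 - 87) = -563/85*(-119) = 3941/5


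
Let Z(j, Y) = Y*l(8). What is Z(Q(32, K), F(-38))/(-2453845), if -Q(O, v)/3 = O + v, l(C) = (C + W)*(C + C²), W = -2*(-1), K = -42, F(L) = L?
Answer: 5472/490769 ≈ 0.011150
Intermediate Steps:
W = 2
l(C) = (2 + C)*(C + C²) (l(C) = (C + 2)*(C + C²) = (2 + C)*(C + C²))
Q(O, v) = -3*O - 3*v (Q(O, v) = -3*(O + v) = -3*O - 3*v)
Z(j, Y) = 720*Y (Z(j, Y) = Y*(8*(2 + 8² + 3*8)) = Y*(8*(2 + 64 + 24)) = Y*(8*90) = Y*720 = 720*Y)
Z(Q(32, K), F(-38))/(-2453845) = (720*(-38))/(-2453845) = -27360*(-1/2453845) = 5472/490769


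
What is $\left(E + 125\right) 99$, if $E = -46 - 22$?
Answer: $5643$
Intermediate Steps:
$E = -68$ ($E = -46 - 22 = -68$)
$\left(E + 125\right) 99 = \left(-68 + 125\right) 99 = 57 \cdot 99 = 5643$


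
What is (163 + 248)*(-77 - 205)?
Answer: -115902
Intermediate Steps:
(163 + 248)*(-77 - 205) = 411*(-282) = -115902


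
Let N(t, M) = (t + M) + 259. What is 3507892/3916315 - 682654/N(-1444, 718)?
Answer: 2675126285574/1828919105 ≈ 1462.7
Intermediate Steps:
N(t, M) = 259 + M + t (N(t, M) = (M + t) + 259 = 259 + M + t)
3507892/3916315 - 682654/N(-1444, 718) = 3507892/3916315 - 682654/(259 + 718 - 1444) = 3507892*(1/3916315) - 682654/(-467) = 3507892/3916315 - 682654*(-1/467) = 3507892/3916315 + 682654/467 = 2675126285574/1828919105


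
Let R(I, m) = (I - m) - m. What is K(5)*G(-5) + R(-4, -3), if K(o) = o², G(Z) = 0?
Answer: 2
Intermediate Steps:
R(I, m) = I - 2*m
K(5)*G(-5) + R(-4, -3) = 5²*0 + (-4 - 2*(-3)) = 25*0 + (-4 + 6) = 0 + 2 = 2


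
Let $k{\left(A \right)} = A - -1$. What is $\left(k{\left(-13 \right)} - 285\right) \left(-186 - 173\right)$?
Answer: $106623$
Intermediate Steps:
$k{\left(A \right)} = 1 + A$ ($k{\left(A \right)} = A + 1 = 1 + A$)
$\left(k{\left(-13 \right)} - 285\right) \left(-186 - 173\right) = \left(\left(1 - 13\right) - 285\right) \left(-186 - 173\right) = \left(-12 - 285\right) \left(-359\right) = \left(-297\right) \left(-359\right) = 106623$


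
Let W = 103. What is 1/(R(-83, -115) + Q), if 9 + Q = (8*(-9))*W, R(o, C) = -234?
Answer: -1/7659 ≈ -0.00013057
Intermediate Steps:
Q = -7425 (Q = -9 + (8*(-9))*103 = -9 - 72*103 = -9 - 7416 = -7425)
1/(R(-83, -115) + Q) = 1/(-234 - 7425) = 1/(-7659) = -1/7659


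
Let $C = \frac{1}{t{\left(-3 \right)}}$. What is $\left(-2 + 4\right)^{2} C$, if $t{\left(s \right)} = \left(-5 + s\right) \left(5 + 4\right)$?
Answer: $- \frac{1}{18} \approx -0.055556$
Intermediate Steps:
$t{\left(s \right)} = -45 + 9 s$ ($t{\left(s \right)} = \left(-5 + s\right) 9 = -45 + 9 s$)
$C = - \frac{1}{72}$ ($C = \frac{1}{-45 + 9 \left(-3\right)} = \frac{1}{-45 - 27} = \frac{1}{-72} = - \frac{1}{72} \approx -0.013889$)
$\left(-2 + 4\right)^{2} C = \left(-2 + 4\right)^{2} \left(- \frac{1}{72}\right) = 2^{2} \left(- \frac{1}{72}\right) = 4 \left(- \frac{1}{72}\right) = - \frac{1}{18}$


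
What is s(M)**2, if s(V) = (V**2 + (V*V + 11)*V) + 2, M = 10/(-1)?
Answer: 1016064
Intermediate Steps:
M = -10 (M = 10*(-1) = -10)
s(V) = 2 + V**2 + V*(11 + V**2) (s(V) = (V**2 + (V**2 + 11)*V) + 2 = (V**2 + (11 + V**2)*V) + 2 = (V**2 + V*(11 + V**2)) + 2 = 2 + V**2 + V*(11 + V**2))
s(M)**2 = (2 + (-10)**2 + (-10)**3 + 11*(-10))**2 = (2 + 100 - 1000 - 110)**2 = (-1008)**2 = 1016064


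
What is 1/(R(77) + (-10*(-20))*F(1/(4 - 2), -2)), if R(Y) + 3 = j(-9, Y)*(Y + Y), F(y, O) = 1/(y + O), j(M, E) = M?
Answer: -3/4567 ≈ -0.00065689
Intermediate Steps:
F(y, O) = 1/(O + y)
R(Y) = -3 - 18*Y (R(Y) = -3 - 9*(Y + Y) = -3 - 18*Y)
1/(R(77) + (-10*(-20))*F(1/(4 - 2), -2)) = 1/((-3 - 18*77) + (-10*(-20))/(-2 + 1/(4 - 2))) = 1/((-3 - 1386) + 200/(-2 + 1/2)) = 1/(-1389 + 200/(-2 + ½)) = 1/(-1389 + 200/(-3/2)) = 1/(-1389 + 200*(-⅔)) = 1/(-1389 - 400/3) = 1/(-4567/3) = -3/4567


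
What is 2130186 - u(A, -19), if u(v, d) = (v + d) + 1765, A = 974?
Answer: 2127466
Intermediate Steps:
u(v, d) = 1765 + d + v (u(v, d) = (d + v) + 1765 = 1765 + d + v)
2130186 - u(A, -19) = 2130186 - (1765 - 19 + 974) = 2130186 - 1*2720 = 2130186 - 2720 = 2127466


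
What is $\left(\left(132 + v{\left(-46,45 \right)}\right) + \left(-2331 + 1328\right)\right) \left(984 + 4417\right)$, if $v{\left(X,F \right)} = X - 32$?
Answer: $-5125549$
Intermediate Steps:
$v{\left(X,F \right)} = -32 + X$
$\left(\left(132 + v{\left(-46,45 \right)}\right) + \left(-2331 + 1328\right)\right) \left(984 + 4417\right) = \left(\left(132 - 78\right) + \left(-2331 + 1328\right)\right) \left(984 + 4417\right) = \left(\left(132 - 78\right) - 1003\right) 5401 = \left(54 - 1003\right) 5401 = \left(-949\right) 5401 = -5125549$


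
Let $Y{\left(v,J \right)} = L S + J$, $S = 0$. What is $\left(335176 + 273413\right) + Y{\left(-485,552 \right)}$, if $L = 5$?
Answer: $609141$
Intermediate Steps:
$Y{\left(v,J \right)} = J$ ($Y{\left(v,J \right)} = 5 \cdot 0 + J = 0 + J = J$)
$\left(335176 + 273413\right) + Y{\left(-485,552 \right)} = \left(335176 + 273413\right) + 552 = 608589 + 552 = 609141$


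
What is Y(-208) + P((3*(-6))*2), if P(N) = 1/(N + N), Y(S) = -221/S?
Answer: 151/144 ≈ 1.0486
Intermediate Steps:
P(N) = 1/(2*N)
Y(-208) + P((3*(-6))*2) = -221/(-208) + 1/(2*(((3*(-6))*2))) = -221*(-1/208) + 1/(2*((-18*2))) = 17/16 + (½)/(-36) = 17/16 + (½)*(-1/36) = 17/16 - 1/72 = 151/144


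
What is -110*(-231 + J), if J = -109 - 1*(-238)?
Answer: 11220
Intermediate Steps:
J = 129 (J = -109 + 238 = 129)
-110*(-231 + J) = -110*(-231 + 129) = -110*(-102) = 11220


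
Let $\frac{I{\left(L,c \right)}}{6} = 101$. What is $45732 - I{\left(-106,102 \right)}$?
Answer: $45126$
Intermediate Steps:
$I{\left(L,c \right)} = 606$ ($I{\left(L,c \right)} = 6 \cdot 101 = 606$)
$45732 - I{\left(-106,102 \right)} = 45732 - 606 = 45126$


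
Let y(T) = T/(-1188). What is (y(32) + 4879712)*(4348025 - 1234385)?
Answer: 167130330265920/11 ≈ 1.5194e+13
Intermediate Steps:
y(T) = -T/1188 (y(T) = T*(-1/1188) = -T/1188)
(y(32) + 4879712)*(4348025 - 1234385) = (-1/1188*32 + 4879712)*(4348025 - 1234385) = (-8/297 + 4879712)*3113640 = (1449274456/297)*3113640 = 167130330265920/11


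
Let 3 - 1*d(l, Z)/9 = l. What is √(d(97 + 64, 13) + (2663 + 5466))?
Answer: √6707 ≈ 81.896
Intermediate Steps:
d(l, Z) = 27 - 9*l
√(d(97 + 64, 13) + (2663 + 5466)) = √((27 - 9*(97 + 64)) + (2663 + 5466)) = √((27 - 9*161) + 8129) = √((27 - 1449) + 8129) = √(-1422 + 8129) = √6707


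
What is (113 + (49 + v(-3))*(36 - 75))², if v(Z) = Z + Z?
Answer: 2446096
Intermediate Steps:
v(Z) = 2*Z
(113 + (49 + v(-3))*(36 - 75))² = (113 + (49 + 2*(-3))*(36 - 75))² = (113 + (49 - 6)*(-39))² = (113 + 43*(-39))² = (113 - 1677)² = (-1564)² = 2446096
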